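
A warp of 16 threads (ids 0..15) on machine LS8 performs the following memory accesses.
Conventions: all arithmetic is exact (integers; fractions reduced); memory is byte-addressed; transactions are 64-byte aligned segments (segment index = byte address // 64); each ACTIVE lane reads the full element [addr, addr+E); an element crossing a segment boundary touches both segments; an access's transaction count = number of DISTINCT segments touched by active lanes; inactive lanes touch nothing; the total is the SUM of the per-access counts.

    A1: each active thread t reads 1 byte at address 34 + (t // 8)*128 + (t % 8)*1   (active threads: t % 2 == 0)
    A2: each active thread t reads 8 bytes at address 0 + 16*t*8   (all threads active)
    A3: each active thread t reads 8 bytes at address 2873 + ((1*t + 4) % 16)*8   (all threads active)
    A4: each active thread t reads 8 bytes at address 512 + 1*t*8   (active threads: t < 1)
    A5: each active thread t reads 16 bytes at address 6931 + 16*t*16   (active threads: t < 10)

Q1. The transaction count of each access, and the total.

A1: 2 transactions
A2: 16 transactions
A3: 3 transactions
A4: 1 transaction
A5: 10 transactions

Answer: 2,16,3,1,10; total 32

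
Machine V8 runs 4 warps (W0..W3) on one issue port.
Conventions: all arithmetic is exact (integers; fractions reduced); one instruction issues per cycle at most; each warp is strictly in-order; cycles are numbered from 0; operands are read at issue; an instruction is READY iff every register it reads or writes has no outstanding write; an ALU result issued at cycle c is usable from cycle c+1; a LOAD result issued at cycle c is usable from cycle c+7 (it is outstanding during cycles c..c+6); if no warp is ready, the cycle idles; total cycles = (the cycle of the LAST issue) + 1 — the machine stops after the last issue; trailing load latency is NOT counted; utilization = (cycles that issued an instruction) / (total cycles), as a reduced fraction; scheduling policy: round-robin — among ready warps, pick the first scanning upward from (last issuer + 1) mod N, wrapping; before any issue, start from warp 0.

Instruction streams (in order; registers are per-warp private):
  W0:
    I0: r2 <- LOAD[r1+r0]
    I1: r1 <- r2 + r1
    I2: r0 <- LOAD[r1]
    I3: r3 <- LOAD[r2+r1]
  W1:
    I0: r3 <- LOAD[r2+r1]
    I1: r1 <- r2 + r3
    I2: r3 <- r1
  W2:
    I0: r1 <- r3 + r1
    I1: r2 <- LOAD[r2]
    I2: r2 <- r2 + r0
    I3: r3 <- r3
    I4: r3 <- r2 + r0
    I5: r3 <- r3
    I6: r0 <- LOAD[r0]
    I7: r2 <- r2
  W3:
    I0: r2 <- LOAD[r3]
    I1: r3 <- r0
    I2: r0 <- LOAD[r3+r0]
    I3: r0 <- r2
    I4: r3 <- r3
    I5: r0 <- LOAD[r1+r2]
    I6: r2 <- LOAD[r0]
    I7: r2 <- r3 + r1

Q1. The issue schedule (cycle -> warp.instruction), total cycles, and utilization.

cycle 0: W0.I0
cycle 1: W1.I0
cycle 2: W2.I0
cycle 3: W3.I0
cycle 4: W2.I1
cycle 5: W3.I1
cycle 6: W3.I2
cycle 7: W0.I1
cycle 8: W1.I1
cycle 9: W0.I2
cycle 10: W1.I2
cycle 11: W2.I2
cycle 12: W0.I3
cycle 13: W2.I3
cycle 14: W3.I3
cycle 15: W2.I4
cycle 16: W3.I4
cycle 17: W2.I5
cycle 18: W3.I5
cycle 19: W2.I6
cycle 20: W2.I7
cycle 21: idle
cycle 22: idle
cycle 23: idle
cycle 24: idle
cycle 25: W3.I6
cycle 26: idle
cycle 27: idle
cycle 28: idle
cycle 29: idle
cycle 30: idle
cycle 31: idle
cycle 32: W3.I7

Answer: 33 cycles, utilization 23/33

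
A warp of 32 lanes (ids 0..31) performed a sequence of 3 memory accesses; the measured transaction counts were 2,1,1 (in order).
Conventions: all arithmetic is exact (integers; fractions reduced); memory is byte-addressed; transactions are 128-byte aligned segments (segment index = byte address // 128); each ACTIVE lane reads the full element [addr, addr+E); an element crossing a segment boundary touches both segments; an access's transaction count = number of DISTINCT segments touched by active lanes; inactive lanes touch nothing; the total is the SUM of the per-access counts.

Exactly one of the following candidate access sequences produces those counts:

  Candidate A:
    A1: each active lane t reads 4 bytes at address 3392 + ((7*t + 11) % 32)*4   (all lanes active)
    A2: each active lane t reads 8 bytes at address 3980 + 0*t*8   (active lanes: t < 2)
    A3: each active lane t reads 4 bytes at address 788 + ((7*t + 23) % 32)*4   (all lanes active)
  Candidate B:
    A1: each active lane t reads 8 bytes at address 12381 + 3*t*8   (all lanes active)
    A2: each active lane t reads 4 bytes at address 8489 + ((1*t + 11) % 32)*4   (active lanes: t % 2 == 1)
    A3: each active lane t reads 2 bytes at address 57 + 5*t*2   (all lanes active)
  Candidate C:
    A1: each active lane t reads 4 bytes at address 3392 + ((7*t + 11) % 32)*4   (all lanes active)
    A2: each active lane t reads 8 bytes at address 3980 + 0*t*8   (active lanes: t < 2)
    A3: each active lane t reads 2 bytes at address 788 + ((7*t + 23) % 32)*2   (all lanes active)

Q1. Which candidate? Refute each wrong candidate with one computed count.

A: A3 gives 2 transactions, not 1
B: A1 gives 7 transactions, not 2
C: all counts match (2,1,1)

Answer: C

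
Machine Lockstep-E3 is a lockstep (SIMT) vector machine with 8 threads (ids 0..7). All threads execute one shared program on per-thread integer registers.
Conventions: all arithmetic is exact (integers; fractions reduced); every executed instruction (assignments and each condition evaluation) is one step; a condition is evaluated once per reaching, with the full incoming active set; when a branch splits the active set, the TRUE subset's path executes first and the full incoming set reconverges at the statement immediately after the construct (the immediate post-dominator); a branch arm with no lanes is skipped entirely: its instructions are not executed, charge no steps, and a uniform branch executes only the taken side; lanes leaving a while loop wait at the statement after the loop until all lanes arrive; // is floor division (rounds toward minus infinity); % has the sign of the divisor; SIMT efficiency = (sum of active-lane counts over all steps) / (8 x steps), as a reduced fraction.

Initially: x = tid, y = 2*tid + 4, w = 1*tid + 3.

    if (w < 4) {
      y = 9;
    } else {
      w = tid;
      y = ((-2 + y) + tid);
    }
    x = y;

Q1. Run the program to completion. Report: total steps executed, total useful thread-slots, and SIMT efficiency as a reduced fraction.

Answer: 5 steps, 31 useful, 31/40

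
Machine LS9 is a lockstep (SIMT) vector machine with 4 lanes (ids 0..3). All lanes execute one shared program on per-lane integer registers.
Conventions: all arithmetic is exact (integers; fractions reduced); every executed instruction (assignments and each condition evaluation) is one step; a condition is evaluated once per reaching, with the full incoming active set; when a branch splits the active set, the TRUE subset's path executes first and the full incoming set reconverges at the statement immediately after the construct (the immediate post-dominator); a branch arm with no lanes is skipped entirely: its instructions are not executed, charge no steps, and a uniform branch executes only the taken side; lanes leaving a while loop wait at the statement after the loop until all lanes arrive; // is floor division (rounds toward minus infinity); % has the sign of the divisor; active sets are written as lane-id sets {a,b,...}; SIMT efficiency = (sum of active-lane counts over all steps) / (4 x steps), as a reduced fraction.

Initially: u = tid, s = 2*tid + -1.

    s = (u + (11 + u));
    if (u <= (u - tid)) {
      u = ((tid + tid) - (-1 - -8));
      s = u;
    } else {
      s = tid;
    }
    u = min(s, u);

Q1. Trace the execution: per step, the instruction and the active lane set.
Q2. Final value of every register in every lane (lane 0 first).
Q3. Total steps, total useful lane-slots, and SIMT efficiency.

step 0: s <- (u + (11 + u))          {0,1,2,3}
step 1: eval (u <= (u - tid))        {0,1,2,3}
step 2: u <- ((tid + tid) - (-1 - -8)) {0}
step 3: s <- u                       {0}
step 4: s <- tid                     {1,2,3}
step 5: u <- min(s, u)               {0,1,2,3}

Answer: 6 steps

u: -7,1,2,3
s: -7,1,2,3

steps = 6; useful = 17; efficiency = 17/24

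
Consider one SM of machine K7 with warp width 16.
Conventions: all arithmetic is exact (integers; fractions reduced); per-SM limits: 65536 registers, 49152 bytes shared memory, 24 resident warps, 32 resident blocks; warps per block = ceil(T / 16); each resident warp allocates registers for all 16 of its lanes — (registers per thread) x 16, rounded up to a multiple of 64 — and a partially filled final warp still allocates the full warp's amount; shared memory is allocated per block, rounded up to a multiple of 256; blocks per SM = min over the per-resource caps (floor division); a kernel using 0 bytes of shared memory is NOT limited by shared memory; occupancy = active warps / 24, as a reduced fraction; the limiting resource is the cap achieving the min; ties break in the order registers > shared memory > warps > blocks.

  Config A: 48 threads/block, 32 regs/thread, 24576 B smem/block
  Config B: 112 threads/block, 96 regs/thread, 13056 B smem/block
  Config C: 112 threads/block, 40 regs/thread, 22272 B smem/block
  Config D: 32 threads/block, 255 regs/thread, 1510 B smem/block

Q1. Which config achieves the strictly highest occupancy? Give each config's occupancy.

occupancies: A 1/4, B 7/8, C 7/12, D 2/3

Answer: B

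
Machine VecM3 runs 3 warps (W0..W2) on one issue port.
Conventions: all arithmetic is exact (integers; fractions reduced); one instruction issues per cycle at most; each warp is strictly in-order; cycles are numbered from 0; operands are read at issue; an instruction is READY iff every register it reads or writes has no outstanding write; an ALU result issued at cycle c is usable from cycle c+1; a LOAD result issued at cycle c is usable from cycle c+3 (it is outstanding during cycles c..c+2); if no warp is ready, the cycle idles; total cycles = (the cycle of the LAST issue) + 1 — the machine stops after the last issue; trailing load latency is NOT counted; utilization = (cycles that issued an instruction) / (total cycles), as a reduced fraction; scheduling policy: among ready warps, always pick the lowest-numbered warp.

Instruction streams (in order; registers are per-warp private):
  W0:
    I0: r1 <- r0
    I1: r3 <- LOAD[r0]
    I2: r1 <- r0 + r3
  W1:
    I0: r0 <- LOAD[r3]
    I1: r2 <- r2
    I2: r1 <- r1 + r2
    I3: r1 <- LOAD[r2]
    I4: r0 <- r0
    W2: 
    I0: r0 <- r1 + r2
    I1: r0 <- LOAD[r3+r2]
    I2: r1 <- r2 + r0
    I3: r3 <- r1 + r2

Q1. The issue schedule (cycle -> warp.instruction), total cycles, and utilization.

cycle 0: W0.I0
cycle 1: W0.I1
cycle 2: W1.I0
cycle 3: W1.I1
cycle 4: W0.I2
cycle 5: W1.I2
cycle 6: W1.I3
cycle 7: W1.I4
cycle 8: W2.I0
cycle 9: W2.I1
cycle 10: idle
cycle 11: idle
cycle 12: W2.I2
cycle 13: W2.I3

Answer: 14 cycles, utilization 6/7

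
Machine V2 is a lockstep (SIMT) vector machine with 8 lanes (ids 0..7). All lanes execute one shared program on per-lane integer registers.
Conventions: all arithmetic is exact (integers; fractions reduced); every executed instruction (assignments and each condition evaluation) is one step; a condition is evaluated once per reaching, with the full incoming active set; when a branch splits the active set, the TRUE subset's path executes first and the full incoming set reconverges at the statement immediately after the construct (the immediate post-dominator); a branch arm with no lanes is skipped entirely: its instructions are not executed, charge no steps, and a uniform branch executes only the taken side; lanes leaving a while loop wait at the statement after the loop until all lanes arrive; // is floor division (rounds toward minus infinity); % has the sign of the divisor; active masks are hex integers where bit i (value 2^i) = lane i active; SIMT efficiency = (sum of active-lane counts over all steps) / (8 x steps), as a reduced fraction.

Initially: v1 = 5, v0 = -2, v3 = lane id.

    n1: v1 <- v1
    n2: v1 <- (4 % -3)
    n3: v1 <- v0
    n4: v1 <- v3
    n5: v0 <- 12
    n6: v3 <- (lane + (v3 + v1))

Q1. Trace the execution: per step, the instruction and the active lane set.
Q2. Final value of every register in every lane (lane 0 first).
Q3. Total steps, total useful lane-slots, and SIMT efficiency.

step 0: v1 <- v1                     0xff
step 1: v1 <- (4 % -3)               0xff
step 2: v1 <- v0                     0xff
step 3: v1 <- v3                     0xff
step 4: v0 <- 12                     0xff
step 5: v3 <- (lane + (v3 + v1))     0xff

Answer: 6 steps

v1: 0,1,2,3,4,5,6,7
v0: 12,12,12,12,12,12,12,12
v3: 0,3,6,9,12,15,18,21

steps = 6; useful = 48; efficiency = 48/48 = 1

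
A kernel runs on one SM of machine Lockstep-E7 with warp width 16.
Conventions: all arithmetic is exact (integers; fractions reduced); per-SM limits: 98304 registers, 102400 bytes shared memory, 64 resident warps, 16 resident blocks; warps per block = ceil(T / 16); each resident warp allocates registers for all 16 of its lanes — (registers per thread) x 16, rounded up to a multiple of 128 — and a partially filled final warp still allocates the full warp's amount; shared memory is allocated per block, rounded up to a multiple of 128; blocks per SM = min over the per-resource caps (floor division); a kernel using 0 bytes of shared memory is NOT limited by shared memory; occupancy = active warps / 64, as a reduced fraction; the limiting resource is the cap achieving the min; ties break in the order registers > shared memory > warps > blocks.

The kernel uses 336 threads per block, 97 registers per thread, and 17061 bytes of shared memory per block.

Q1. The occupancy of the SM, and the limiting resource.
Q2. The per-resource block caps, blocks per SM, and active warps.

Answer: occupancy 21/32, limited by registers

registers: 2 blocks
shared memory: 5 blocks
warps: 3 blocks
blocks: 16 blocks

Answer: 2 blocks, 42 active warps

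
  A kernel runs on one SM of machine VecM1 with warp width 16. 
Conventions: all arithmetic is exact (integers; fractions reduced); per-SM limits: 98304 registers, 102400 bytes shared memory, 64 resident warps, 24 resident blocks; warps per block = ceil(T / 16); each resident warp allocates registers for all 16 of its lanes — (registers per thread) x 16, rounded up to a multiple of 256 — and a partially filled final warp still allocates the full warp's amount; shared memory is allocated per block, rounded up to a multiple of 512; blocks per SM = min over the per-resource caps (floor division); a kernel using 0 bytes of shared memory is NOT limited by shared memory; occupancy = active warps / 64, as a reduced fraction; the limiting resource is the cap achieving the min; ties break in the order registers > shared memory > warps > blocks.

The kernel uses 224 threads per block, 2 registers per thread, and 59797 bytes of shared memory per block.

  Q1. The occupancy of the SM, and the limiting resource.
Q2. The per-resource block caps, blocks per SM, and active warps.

Answer: occupancy 7/32, limited by shared memory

registers: 27 blocks
shared memory: 1 block
warps: 4 blocks
blocks: 24 blocks

Answer: 1 block, 14 active warps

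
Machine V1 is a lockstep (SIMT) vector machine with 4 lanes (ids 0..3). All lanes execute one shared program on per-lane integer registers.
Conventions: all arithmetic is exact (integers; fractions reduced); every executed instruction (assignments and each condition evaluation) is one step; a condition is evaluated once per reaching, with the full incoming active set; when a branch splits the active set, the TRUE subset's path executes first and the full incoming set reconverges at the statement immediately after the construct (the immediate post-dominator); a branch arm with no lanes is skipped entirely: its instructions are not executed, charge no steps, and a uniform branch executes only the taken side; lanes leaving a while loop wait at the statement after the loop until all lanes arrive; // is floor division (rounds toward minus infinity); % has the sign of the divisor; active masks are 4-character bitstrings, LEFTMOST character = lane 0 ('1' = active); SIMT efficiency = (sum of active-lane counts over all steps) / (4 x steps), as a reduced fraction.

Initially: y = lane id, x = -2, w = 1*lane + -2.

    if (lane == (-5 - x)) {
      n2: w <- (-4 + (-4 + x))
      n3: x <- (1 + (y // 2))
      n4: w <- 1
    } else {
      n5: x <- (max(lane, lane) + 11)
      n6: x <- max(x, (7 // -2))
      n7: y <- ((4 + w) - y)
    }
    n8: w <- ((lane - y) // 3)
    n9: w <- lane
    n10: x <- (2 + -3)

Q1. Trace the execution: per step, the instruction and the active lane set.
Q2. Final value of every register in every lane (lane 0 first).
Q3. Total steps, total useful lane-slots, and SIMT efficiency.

step 0: eval (lane == (-5 - x))      1111
step 1: x <- (max(lane, lane) + 11)  1111
step 2: x <- max(x, (7 // -2))       1111
step 3: y <- ((4 + w) - y)           1111
step 4: w <- ((lane - y) // 3)       1111
step 5: w <- lane                    1111
step 6: x <- (2 + -3)                1111

Answer: 7 steps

y: 2,2,2,2
x: -1,-1,-1,-1
w: 0,1,2,3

steps = 7; useful = 28; efficiency = 28/28 = 1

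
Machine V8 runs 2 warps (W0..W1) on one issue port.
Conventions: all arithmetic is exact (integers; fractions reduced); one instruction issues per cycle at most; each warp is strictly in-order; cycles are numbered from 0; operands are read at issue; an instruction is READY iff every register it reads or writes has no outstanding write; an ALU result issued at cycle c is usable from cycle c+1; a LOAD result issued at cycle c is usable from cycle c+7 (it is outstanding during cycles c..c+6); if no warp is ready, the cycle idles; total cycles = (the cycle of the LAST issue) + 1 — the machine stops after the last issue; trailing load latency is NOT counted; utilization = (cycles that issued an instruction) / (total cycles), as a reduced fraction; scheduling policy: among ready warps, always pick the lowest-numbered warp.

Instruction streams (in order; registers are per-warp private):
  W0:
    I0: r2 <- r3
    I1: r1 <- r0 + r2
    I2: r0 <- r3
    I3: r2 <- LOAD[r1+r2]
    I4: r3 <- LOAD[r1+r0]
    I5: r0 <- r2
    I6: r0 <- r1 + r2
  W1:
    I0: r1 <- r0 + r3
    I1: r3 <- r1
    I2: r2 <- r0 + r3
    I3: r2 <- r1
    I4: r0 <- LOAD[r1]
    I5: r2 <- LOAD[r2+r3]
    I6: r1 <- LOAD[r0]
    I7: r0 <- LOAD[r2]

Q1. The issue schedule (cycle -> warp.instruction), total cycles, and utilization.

cycle 0: W0.I0
cycle 1: W0.I1
cycle 2: W0.I2
cycle 3: W0.I3
cycle 4: W0.I4
cycle 5: W1.I0
cycle 6: W1.I1
cycle 7: W1.I2
cycle 8: W1.I3
cycle 9: W1.I4
cycle 10: W0.I5
cycle 11: W0.I6
cycle 12: W1.I5
cycle 13: idle
cycle 14: idle
cycle 15: idle
cycle 16: W1.I6
cycle 17: idle
cycle 18: idle
cycle 19: W1.I7

Answer: 20 cycles, utilization 3/4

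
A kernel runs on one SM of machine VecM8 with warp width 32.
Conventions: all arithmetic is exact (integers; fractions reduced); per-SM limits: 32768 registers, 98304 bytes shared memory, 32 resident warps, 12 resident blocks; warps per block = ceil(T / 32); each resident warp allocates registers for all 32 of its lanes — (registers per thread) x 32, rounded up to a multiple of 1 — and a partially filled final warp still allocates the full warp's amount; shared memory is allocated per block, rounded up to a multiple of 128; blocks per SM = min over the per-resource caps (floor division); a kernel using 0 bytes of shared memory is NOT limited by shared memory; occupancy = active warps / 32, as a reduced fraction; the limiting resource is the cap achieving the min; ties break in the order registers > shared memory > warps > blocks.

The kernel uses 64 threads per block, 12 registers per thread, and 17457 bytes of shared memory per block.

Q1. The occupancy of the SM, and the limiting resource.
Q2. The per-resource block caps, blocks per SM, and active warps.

Answer: occupancy 5/16, limited by shared memory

registers: 42 blocks
shared memory: 5 blocks
warps: 16 blocks
blocks: 12 blocks

Answer: 5 blocks, 10 active warps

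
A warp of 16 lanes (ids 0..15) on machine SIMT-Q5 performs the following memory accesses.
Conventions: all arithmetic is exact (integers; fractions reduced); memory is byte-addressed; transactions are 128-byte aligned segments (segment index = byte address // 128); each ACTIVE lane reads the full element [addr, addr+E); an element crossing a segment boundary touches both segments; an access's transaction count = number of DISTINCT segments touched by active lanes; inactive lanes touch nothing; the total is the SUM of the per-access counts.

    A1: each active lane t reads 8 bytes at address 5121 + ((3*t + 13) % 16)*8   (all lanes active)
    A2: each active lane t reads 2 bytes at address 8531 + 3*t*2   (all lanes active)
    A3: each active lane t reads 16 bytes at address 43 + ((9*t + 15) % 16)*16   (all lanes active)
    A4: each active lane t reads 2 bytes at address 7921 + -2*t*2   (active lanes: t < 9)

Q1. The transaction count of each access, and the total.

A1: 2 transactions
A2: 2 transactions
A3: 3 transactions
A4: 1 transaction

Answer: 2,2,3,1; total 8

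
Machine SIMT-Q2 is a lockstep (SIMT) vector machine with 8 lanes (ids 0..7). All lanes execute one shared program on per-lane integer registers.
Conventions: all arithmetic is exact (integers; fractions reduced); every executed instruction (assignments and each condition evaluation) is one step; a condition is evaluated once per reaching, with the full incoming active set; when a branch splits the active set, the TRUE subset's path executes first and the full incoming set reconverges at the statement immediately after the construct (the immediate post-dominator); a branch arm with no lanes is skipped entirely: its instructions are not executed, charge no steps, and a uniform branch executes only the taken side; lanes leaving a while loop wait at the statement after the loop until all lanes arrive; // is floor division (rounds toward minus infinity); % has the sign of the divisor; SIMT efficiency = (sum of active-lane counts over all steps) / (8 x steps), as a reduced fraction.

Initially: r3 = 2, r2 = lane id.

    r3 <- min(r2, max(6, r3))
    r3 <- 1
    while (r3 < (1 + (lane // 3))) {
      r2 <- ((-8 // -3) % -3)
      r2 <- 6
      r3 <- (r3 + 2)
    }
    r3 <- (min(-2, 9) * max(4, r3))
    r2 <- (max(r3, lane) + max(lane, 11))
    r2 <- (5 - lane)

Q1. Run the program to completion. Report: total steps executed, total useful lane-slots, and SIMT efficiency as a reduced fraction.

Answer: 10 steps, 68 useful, 17/20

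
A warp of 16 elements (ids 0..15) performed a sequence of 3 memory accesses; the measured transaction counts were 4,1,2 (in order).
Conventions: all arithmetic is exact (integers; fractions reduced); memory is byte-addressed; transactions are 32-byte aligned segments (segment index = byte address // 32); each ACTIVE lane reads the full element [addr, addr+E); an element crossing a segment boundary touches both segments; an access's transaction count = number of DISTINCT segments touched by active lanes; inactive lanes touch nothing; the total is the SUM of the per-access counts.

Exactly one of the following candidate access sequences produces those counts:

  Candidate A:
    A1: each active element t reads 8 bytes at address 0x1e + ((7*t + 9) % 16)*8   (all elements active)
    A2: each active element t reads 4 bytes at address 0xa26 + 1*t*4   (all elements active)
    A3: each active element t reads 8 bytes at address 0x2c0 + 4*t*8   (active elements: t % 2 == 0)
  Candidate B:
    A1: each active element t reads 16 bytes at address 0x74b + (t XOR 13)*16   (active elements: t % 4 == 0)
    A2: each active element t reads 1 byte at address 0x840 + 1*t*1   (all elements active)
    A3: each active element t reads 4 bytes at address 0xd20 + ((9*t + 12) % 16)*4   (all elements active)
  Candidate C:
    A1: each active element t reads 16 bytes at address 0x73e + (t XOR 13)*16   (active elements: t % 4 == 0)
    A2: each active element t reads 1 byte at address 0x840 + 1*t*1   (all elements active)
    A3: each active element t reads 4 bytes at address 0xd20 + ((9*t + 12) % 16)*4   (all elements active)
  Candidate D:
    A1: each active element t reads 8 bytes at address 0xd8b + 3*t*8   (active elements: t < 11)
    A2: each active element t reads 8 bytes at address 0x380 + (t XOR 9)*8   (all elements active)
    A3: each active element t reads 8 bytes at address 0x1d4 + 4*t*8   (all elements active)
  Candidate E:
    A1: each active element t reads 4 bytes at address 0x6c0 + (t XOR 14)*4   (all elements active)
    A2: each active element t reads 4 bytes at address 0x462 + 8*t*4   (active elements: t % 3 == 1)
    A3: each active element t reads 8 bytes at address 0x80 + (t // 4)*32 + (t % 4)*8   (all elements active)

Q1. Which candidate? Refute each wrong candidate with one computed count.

A: A1 gives 5 transactions, not 4
B: A1 gives 8 transactions, not 4
D: A1 gives 9 transactions, not 4
E: A1 gives 2 transactions, not 4
C: all counts match (4,1,2)

Answer: C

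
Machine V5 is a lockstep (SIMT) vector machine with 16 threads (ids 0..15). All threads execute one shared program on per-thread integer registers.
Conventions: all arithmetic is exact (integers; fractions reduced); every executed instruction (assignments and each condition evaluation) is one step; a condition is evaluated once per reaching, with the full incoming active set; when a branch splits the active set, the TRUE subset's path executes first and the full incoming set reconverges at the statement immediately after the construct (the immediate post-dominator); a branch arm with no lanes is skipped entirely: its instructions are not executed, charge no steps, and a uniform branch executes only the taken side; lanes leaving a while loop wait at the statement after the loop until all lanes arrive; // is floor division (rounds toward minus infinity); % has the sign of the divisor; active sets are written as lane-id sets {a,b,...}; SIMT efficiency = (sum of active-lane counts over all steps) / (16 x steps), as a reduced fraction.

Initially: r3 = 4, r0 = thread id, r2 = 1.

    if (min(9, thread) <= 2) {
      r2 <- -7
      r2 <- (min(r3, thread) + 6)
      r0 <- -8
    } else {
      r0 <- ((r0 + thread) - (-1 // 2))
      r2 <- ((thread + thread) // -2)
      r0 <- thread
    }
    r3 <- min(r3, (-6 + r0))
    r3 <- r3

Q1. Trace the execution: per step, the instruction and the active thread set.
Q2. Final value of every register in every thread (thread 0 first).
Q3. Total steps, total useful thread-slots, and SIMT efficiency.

step 0: eval (min(9, thread) <= 2)   {0,1,2,3,4,5,6,7,8,9,10,11,12,13,14,15}
step 1: r2 <- -7                     {0,1,2}
step 2: r2 <- (min(r3, thread) + 6)  {0,1,2}
step 3: r0 <- -8                     {0,1,2}
step 4: r0 <- ((r0 + thread) - (-1 // 2)) {3,4,5,6,7,8,9,10,11,12,13,14,15}
step 5: r2 <- ((thread + thread) // -2) {3,4,5,6,7,8,9,10,11,12,13,14,15}
step 6: r0 <- thread                 {3,4,5,6,7,8,9,10,11,12,13,14,15}
step 7: r3 <- min(r3, (-6 + r0))     {0,1,2,3,4,5,6,7,8,9,10,11,12,13,14,15}
step 8: r3 <- r3                     {0,1,2,3,4,5,6,7,8,9,10,11,12,13,14,15}

Answer: 9 steps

r3: -14,-14,-14,-3,-2,-1,0,1,2,3,4,4,4,4,4,4
r0: -8,-8,-8,3,4,5,6,7,8,9,10,11,12,13,14,15
r2: 6,7,8,-3,-4,-5,-6,-7,-8,-9,-10,-11,-12,-13,-14,-15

steps = 9; useful = 96; efficiency = 96/144 = 2/3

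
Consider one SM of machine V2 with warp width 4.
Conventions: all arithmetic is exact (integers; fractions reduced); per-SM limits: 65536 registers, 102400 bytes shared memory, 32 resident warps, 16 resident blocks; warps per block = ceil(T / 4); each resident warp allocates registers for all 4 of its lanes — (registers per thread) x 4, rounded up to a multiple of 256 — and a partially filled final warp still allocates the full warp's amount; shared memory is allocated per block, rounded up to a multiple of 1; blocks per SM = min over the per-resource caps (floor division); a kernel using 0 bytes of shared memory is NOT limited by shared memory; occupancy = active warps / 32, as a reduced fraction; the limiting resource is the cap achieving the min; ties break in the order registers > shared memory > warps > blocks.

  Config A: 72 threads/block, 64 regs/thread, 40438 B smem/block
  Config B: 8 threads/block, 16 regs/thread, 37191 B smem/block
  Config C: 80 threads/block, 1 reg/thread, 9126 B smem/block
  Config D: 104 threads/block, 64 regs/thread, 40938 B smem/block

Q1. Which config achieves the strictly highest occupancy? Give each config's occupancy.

occupancies: A 9/16, B 1/8, C 5/8, D 13/16

Answer: D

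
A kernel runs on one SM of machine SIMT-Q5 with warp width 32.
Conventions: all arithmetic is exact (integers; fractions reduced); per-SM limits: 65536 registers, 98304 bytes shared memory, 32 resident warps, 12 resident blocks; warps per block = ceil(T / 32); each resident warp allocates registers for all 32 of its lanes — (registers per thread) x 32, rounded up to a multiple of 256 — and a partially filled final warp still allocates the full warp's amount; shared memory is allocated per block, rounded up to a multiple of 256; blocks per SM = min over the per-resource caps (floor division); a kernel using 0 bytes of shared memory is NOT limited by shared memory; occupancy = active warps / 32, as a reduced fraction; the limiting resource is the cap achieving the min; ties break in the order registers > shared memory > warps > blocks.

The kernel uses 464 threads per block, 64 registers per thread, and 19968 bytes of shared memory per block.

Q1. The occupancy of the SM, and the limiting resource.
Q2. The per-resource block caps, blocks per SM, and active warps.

Answer: occupancy 15/16, limited by registers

registers: 2 blocks
shared memory: 4 blocks
warps: 2 blocks
blocks: 12 blocks

Answer: 2 blocks, 30 active warps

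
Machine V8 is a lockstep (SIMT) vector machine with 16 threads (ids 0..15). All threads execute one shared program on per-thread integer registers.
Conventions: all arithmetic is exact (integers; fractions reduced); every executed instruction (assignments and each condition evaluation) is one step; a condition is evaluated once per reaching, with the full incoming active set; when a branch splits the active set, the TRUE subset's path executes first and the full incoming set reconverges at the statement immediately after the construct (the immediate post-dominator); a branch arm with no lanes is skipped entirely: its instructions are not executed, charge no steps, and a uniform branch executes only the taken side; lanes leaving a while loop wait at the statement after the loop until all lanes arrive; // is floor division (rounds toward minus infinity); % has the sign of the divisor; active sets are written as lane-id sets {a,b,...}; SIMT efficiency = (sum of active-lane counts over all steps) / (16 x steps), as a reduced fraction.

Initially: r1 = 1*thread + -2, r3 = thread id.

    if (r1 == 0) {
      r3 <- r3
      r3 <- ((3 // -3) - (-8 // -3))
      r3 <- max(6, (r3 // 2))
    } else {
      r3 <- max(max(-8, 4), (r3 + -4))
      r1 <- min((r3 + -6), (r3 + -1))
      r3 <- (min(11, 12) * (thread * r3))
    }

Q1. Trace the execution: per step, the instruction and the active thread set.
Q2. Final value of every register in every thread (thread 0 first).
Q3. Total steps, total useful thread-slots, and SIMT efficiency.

step 0: eval (r1 == 0)               {0,1,2,3,4,5,6,7,8,9,10,11,12,13,14,15}
step 1: r3 <- r3                     {2}
step 2: r3 <- ((3 // -3) - (-8 // -3)) {2}
step 3: r3 <- max(6, (r3 // 2))      {2}
step 4: r3 <- max(max(-8, 4), (r3 + -4)) {0,1,3,4,5,6,7,8,9,10,11,12,13,14,15}
step 5: r1 <- min((r3 + -6), (r3 + -1)) {0,1,3,4,5,6,7,8,9,10,11,12,13,14,15}
step 6: r3 <- (min(11, 12) * (thread * r3)) {0,1,3,4,5,6,7,8,9,10,11,12,13,14,15}

Answer: 7 steps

r1: -2,-2,0,-2,-2,-2,-2,-2,-2,-1,0,1,2,3,4,5
r3: 0,44,6,132,176,220,264,308,352,495,660,847,1056,1287,1540,1815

steps = 7; useful = 64; efficiency = 64/112 = 4/7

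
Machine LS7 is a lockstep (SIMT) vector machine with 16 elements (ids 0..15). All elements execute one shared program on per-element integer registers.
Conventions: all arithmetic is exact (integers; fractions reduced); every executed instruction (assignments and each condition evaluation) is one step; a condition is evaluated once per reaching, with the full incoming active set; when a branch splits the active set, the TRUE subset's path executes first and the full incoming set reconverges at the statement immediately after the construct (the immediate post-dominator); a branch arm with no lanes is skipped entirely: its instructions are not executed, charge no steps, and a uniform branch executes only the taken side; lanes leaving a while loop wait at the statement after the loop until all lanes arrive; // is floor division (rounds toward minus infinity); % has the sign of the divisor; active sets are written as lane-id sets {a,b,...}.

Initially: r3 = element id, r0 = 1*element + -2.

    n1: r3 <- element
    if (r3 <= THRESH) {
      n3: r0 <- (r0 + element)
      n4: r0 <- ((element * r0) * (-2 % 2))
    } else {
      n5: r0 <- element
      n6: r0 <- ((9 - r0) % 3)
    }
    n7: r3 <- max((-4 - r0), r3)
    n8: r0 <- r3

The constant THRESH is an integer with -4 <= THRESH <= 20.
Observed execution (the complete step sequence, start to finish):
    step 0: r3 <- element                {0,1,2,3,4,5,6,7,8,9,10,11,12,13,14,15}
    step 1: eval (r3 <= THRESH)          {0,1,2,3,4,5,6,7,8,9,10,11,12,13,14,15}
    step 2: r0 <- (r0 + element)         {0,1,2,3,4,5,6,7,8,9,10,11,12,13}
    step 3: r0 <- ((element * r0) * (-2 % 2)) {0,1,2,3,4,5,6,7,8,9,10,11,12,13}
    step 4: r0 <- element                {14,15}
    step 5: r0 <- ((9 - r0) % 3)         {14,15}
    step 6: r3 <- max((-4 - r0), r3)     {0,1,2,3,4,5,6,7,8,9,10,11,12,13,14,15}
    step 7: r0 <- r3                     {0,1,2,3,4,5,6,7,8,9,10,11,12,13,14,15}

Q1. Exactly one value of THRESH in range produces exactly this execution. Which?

Answer: THRESH = 13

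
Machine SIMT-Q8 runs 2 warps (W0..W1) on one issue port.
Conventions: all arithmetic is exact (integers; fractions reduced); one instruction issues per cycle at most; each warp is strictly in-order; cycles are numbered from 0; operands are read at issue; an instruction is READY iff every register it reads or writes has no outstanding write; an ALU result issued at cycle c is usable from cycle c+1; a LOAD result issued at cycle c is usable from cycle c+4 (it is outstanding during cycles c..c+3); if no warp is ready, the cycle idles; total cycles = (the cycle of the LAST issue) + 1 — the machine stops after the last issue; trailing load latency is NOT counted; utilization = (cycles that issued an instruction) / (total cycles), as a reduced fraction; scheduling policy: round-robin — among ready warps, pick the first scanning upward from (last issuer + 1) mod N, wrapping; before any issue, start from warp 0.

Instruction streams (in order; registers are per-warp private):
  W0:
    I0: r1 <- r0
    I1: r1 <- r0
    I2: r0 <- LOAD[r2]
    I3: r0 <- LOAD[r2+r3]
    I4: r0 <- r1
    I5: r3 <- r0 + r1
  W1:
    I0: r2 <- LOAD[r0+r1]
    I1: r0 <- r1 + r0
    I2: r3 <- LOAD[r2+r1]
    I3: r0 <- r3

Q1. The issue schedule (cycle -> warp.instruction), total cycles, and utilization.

cycle 0: W0.I0
cycle 1: W1.I0
cycle 2: W0.I1
cycle 3: W1.I1
cycle 4: W0.I2
cycle 5: W1.I2
cycle 6: idle
cycle 7: idle
cycle 8: W0.I3
cycle 9: W1.I3
cycle 10: idle
cycle 11: idle
cycle 12: W0.I4
cycle 13: W0.I5

Answer: 14 cycles, utilization 5/7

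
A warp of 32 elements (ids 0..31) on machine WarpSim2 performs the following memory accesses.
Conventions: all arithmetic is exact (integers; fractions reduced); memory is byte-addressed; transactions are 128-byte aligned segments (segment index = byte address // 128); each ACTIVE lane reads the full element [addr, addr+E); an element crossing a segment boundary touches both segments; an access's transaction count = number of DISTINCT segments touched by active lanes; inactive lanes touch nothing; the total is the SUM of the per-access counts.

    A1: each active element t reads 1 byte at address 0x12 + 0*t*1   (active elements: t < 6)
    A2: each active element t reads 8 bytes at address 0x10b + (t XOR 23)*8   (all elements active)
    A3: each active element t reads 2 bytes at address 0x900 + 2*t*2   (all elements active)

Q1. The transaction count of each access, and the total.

A1: 1 transaction
A2: 3 transactions
A3: 1 transaction

Answer: 1,3,1; total 5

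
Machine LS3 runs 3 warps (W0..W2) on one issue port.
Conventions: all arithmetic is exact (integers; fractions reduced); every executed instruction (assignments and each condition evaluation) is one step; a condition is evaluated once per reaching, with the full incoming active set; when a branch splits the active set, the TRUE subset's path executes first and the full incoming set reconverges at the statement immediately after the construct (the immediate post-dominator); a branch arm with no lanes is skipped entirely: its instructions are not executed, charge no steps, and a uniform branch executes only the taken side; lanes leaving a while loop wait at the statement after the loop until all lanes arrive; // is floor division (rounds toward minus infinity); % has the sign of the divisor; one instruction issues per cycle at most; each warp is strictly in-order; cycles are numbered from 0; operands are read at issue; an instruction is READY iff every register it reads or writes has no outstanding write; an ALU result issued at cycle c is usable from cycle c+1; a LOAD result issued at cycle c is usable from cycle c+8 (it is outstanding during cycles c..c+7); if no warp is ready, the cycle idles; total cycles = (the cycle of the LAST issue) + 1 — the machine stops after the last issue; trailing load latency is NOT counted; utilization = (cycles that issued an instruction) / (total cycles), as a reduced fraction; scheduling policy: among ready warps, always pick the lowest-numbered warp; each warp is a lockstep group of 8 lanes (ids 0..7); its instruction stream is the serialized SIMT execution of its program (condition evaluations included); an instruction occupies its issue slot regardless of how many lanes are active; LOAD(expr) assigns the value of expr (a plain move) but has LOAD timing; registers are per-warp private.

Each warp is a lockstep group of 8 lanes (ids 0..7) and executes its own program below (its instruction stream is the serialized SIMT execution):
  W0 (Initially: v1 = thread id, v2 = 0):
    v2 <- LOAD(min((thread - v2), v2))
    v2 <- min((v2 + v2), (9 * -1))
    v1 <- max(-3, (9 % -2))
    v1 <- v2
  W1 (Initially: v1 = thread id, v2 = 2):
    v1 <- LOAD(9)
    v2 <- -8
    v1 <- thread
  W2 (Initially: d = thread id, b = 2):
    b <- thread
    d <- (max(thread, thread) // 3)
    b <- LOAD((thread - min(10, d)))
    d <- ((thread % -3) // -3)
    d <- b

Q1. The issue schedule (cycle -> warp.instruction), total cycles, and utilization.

cycle 0: W0.I0
cycle 1: W1.I0
cycle 2: W1.I1
cycle 3: W2.I0
cycle 4: W2.I1
cycle 5: W2.I2
cycle 6: W2.I3
cycle 7: idle
cycle 8: W0.I1
cycle 9: W0.I2
cycle 10: W0.I3
cycle 11: W1.I2
cycle 12: idle
cycle 13: W2.I4

Answer: 14 cycles, utilization 6/7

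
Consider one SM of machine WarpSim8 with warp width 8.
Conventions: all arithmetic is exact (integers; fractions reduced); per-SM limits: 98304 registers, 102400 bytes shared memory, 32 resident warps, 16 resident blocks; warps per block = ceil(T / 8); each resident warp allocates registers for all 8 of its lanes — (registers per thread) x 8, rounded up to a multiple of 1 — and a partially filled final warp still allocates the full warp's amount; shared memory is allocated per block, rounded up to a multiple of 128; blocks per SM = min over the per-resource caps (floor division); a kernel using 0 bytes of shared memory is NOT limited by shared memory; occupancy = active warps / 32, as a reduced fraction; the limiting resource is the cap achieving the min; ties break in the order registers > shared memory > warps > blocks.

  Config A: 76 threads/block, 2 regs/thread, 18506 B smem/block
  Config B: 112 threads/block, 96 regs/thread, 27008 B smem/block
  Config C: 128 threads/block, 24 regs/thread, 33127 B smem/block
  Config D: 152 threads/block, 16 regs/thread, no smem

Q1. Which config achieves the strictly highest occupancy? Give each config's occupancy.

occupancies: A 15/16, B 7/8, C 1, D 19/32

Answer: C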